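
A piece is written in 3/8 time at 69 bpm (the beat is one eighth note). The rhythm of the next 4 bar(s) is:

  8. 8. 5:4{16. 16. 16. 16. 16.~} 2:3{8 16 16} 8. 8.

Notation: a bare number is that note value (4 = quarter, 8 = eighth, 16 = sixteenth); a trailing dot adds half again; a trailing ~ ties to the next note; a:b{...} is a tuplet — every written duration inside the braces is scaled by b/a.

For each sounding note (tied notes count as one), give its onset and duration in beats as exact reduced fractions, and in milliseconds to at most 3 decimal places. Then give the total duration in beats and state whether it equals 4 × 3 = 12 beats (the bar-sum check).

1) 0.0ms=0b +1304.348ms=3/2b
2) 1304.348ms=3/2b +1304.348ms=3/2b
3) 2608.696ms=3b +521.739ms=3/5b
4) 3130.435ms=18/5b +521.739ms=3/5b
5) 3652.174ms=21/5b +521.739ms=3/5b
6) 4173.913ms=24/5b +521.739ms=3/5b
7) 4695.652ms=27/5b +1826.087ms=21/10b
8) 6521.739ms=15/2b +652.174ms=3/4b
9) 7173.913ms=33/4b +652.174ms=3/4b
10) 7826.087ms=9b +1304.348ms=3/2b
11) 9130.435ms=21/2b +1304.348ms=3/2b
Σ=12b of 12 (69bpm 3/8) — PASS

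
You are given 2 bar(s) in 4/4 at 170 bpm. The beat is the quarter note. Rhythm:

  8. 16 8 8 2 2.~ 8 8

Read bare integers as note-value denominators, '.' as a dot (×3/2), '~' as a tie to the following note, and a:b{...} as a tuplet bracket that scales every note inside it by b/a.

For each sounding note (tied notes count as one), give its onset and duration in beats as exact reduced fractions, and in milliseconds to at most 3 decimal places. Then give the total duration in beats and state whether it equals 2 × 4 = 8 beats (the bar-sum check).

1) 0.0ms=0b +264.706ms=3/4b
2) 264.706ms=3/4b +88.235ms=1/4b
3) 352.941ms=1b +176.471ms=1/2b
4) 529.412ms=3/2b +176.471ms=1/2b
5) 705.882ms=2b +705.882ms=2b
6) 1411.765ms=4b +1235.294ms=7/2b
7) 2647.059ms=15/2b +176.471ms=1/2b
Σ=8b of 8 (170bpm 4/4) — PASS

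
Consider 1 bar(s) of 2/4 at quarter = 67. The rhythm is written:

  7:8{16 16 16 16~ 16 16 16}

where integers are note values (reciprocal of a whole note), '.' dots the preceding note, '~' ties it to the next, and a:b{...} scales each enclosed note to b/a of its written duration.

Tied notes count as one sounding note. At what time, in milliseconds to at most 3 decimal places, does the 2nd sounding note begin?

note 2 onset = 2/7b = 255.864ms

1. 0.0ms @ 0 + 255.864ms (2/7)
2. 255.864ms @ 2/7 + 255.864ms (2/7)
3. 511.727ms @ 4/7 + 255.864ms (2/7)
4. 767.591ms @ 6/7 + 511.727ms (4/7)
5. 1279.318ms @ 10/7 + 255.864ms (2/7)
6. 1535.181ms @ 12/7 + 255.864ms (2/7)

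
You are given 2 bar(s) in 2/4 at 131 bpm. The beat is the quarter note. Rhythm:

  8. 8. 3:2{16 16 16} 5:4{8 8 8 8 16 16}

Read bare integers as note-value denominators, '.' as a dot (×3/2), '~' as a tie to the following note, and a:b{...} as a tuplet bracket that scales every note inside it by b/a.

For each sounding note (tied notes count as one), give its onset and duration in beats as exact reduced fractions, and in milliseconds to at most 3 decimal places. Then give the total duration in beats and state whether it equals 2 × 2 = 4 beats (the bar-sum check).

1) 0.0ms=0b +343.511ms=3/4b
2) 343.511ms=3/4b +343.511ms=3/4b
3) 687.023ms=3/2b +76.336ms=1/6b
4) 763.359ms=5/3b +76.336ms=1/6b
5) 839.695ms=11/6b +76.336ms=1/6b
6) 916.031ms=2b +183.206ms=2/5b
7) 1099.237ms=12/5b +183.206ms=2/5b
8) 1282.443ms=14/5b +183.206ms=2/5b
9) 1465.649ms=16/5b +183.206ms=2/5b
10) 1648.855ms=18/5b +91.603ms=1/5b
11) 1740.458ms=19/5b +91.603ms=1/5b
Σ=4b of 4 (131bpm 2/4) — PASS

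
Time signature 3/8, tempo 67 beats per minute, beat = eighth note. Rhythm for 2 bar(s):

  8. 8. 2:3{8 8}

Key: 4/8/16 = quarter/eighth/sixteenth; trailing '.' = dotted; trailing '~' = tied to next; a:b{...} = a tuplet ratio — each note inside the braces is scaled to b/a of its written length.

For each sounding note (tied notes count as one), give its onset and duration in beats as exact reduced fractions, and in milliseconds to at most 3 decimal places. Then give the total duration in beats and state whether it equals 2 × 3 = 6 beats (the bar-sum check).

1) 0.0ms=0b +1343.284ms=3/2b
2) 1343.284ms=3/2b +1343.284ms=3/2b
3) 2686.567ms=3b +1343.284ms=3/2b
4) 4029.851ms=9/2b +1343.284ms=3/2b
Σ=6b of 6 (67bpm 3/8) — PASS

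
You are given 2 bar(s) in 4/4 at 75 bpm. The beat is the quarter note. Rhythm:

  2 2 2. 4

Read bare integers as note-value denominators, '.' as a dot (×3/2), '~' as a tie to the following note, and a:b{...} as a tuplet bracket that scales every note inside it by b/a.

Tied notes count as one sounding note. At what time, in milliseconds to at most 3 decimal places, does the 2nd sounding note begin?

note 2 onset = 2b = 1600.0ms

1. 0.0ms @ 0 + 1600.0ms (2)
2. 1600.0ms @ 2 + 1600.0ms (2)
3. 3200.0ms @ 4 + 2400.0ms (3)
4. 5600.0ms @ 7 + 800.0ms (1)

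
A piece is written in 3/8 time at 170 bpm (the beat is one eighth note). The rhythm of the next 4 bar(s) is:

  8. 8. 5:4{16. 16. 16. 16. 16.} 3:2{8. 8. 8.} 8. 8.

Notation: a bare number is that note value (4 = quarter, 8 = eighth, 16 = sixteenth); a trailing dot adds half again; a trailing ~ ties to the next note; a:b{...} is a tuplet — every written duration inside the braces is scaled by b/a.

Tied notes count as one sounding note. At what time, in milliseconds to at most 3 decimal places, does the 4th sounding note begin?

1. 0.0ms @ 0 + 529.412ms (3/2)
2. 529.412ms @ 3/2 + 529.412ms (3/2)
3. 1058.824ms @ 3 + 211.765ms (3/5)
4. 1270.588ms @ 18/5 + 211.765ms (3/5)
5. 1482.353ms @ 21/5 + 211.765ms (3/5)
6. 1694.118ms @ 24/5 + 211.765ms (3/5)
7. 1905.882ms @ 27/5 + 211.765ms (3/5)
8. 2117.647ms @ 6 + 352.941ms (1)
9. 2470.588ms @ 7 + 352.941ms (1)
10. 2823.529ms @ 8 + 352.941ms (1)
11. 3176.471ms @ 9 + 529.412ms (3/2)
12. 3705.882ms @ 21/2 + 529.412ms (3/2)

note 4 onset = 18/5b = 1270.588ms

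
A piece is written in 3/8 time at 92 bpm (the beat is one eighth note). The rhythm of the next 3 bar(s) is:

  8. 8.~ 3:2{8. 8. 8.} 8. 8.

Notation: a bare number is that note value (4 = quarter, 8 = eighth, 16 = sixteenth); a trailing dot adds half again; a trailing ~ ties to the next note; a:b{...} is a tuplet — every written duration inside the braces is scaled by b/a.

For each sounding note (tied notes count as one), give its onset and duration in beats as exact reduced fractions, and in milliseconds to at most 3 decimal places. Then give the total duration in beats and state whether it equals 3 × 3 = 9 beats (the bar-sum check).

1) 0.0ms=0b +978.261ms=3/2b
2) 978.261ms=3/2b +1630.435ms=5/2b
3) 2608.696ms=4b +652.174ms=1b
4) 3260.87ms=5b +652.174ms=1b
5) 3913.043ms=6b +978.261ms=3/2b
6) 4891.304ms=15/2b +978.261ms=3/2b
Σ=9b of 9 (92bpm 3/8) — PASS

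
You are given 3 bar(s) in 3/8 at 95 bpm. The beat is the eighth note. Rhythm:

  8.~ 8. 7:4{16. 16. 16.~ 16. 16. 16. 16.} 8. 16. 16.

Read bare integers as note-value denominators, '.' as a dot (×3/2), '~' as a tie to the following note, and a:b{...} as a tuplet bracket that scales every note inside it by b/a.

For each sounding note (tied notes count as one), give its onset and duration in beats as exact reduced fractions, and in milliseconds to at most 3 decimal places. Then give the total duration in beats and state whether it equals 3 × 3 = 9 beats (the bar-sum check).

1) 0.0ms=0b +1894.737ms=3b
2) 1894.737ms=3b +270.677ms=3/7b
3) 2165.414ms=24/7b +270.677ms=3/7b
4) 2436.09ms=27/7b +541.353ms=6/7b
5) 2977.444ms=33/7b +270.677ms=3/7b
6) 3248.12ms=36/7b +270.677ms=3/7b
7) 3518.797ms=39/7b +270.677ms=3/7b
8) 3789.474ms=6b +947.368ms=3/2b
9) 4736.842ms=15/2b +473.684ms=3/4b
10) 5210.526ms=33/4b +473.684ms=3/4b
Σ=9b of 9 (95bpm 3/8) — PASS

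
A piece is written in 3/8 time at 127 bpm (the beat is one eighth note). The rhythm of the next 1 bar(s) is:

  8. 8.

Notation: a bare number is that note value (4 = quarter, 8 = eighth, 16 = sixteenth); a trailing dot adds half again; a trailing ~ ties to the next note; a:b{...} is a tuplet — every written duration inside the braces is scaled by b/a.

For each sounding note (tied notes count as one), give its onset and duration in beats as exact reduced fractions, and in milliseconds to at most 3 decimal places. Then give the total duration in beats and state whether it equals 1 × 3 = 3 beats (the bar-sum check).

1) 0.0ms=0b +708.661ms=3/2b
2) 708.661ms=3/2b +708.661ms=3/2b
Σ=3b of 3 (127bpm 3/8) — PASS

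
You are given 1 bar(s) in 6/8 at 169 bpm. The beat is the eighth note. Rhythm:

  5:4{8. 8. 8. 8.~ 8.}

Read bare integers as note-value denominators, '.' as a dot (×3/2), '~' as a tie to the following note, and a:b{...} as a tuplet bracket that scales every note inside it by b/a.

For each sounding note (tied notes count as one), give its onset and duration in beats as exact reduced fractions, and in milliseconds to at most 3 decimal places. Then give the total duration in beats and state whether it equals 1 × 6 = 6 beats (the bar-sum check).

1) 0.0ms=0b +426.036ms=6/5b
2) 426.036ms=6/5b +426.036ms=6/5b
3) 852.071ms=12/5b +426.036ms=6/5b
4) 1278.107ms=18/5b +852.071ms=12/5b
Σ=6b of 6 (169bpm 6/8) — PASS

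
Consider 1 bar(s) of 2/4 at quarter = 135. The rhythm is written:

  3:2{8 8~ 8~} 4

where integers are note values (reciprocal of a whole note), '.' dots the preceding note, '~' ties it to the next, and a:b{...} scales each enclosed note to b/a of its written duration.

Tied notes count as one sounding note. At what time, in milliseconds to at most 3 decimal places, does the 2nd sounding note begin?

note 2 onset = 1/3b = 148.148ms

1. 0.0ms @ 0 + 148.148ms (1/3)
2. 148.148ms @ 1/3 + 740.741ms (5/3)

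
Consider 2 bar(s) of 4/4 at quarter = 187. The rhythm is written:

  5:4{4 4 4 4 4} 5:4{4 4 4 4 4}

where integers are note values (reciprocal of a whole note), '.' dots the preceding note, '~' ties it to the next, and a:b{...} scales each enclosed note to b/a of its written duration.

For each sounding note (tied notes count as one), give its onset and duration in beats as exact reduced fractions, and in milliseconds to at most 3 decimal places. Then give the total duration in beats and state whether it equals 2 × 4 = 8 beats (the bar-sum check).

1) 0.0ms=0b +256.684ms=4/5b
2) 256.684ms=4/5b +256.684ms=4/5b
3) 513.369ms=8/5b +256.684ms=4/5b
4) 770.053ms=12/5b +256.684ms=4/5b
5) 1026.738ms=16/5b +256.684ms=4/5b
6) 1283.422ms=4b +256.684ms=4/5b
7) 1540.107ms=24/5b +256.684ms=4/5b
8) 1796.791ms=28/5b +256.684ms=4/5b
9) 2053.476ms=32/5b +256.684ms=4/5b
10) 2310.16ms=36/5b +256.684ms=4/5b
Σ=8b of 8 (187bpm 4/4) — PASS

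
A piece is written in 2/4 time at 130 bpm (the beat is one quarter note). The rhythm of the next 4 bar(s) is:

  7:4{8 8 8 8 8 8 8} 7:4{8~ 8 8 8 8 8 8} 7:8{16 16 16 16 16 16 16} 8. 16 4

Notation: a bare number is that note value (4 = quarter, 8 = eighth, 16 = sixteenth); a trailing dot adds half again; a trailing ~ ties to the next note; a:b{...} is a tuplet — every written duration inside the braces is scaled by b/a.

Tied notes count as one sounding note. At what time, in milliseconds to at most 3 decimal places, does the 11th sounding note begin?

note 11 onset = 22/7b = 1450.549ms

1. 0.0ms @ 0 + 131.868ms (2/7)
2. 131.868ms @ 2/7 + 131.868ms (2/7)
3. 263.736ms @ 4/7 + 131.868ms (2/7)
4. 395.604ms @ 6/7 + 131.868ms (2/7)
5. 527.473ms @ 8/7 + 131.868ms (2/7)
6. 659.341ms @ 10/7 + 131.868ms (2/7)
7. 791.209ms @ 12/7 + 131.868ms (2/7)
8. 923.077ms @ 2 + 263.736ms (4/7)
9. 1186.813ms @ 18/7 + 131.868ms (2/7)
10. 1318.681ms @ 20/7 + 131.868ms (2/7)
11. 1450.549ms @ 22/7 + 131.868ms (2/7)
12. 1582.418ms @ 24/7 + 131.868ms (2/7)
13. 1714.286ms @ 26/7 + 131.868ms (2/7)
14. 1846.154ms @ 4 + 131.868ms (2/7)
15. 1978.022ms @ 30/7 + 131.868ms (2/7)
16. 2109.89ms @ 32/7 + 131.868ms (2/7)
17. 2241.758ms @ 34/7 + 131.868ms (2/7)
18. 2373.626ms @ 36/7 + 131.868ms (2/7)
19. 2505.495ms @ 38/7 + 131.868ms (2/7)
20. 2637.363ms @ 40/7 + 131.868ms (2/7)
21. 2769.231ms @ 6 + 346.154ms (3/4)
22. 3115.385ms @ 27/4 + 115.385ms (1/4)
23. 3230.769ms @ 7 + 461.538ms (1)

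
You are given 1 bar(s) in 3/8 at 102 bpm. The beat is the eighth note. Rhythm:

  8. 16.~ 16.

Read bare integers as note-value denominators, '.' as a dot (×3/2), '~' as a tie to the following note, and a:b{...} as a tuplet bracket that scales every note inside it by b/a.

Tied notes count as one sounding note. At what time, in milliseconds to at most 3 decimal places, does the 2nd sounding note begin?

note 2 onset = 3/2b = 882.353ms

1. 0.0ms @ 0 + 882.353ms (3/2)
2. 882.353ms @ 3/2 + 882.353ms (3/2)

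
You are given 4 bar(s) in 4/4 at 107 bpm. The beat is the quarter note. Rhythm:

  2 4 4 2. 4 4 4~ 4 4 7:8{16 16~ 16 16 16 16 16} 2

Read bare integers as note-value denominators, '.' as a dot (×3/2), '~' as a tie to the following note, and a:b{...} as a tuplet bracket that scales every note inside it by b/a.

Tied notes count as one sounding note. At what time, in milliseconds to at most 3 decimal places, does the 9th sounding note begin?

1. 0.0ms @ 0 + 1121.495ms (2)
2. 1121.495ms @ 2 + 560.748ms (1)
3. 1682.243ms @ 3 + 560.748ms (1)
4. 2242.991ms @ 4 + 1682.243ms (3)
5. 3925.234ms @ 7 + 560.748ms (1)
6. 4485.981ms @ 8 + 560.748ms (1)
7. 5046.729ms @ 9 + 1121.495ms (2)
8. 6168.224ms @ 11 + 560.748ms (1)
9. 6728.972ms @ 12 + 160.214ms (2/7)
10. 6889.186ms @ 86/7 + 320.427ms (4/7)
11. 7209.613ms @ 90/7 + 160.214ms (2/7)
12. 7369.826ms @ 92/7 + 160.214ms (2/7)
13. 7530.04ms @ 94/7 + 160.214ms (2/7)
14. 7690.254ms @ 96/7 + 160.214ms (2/7)
15. 7850.467ms @ 14 + 1121.495ms (2)

note 9 onset = 12b = 6728.972ms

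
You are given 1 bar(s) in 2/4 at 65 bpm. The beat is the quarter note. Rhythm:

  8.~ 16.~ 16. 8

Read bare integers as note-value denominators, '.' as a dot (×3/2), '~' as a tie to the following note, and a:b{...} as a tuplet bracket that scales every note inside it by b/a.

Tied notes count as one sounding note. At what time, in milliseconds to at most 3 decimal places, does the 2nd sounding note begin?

note 2 onset = 3/2b = 1384.615ms

1. 0.0ms @ 0 + 1384.615ms (3/2)
2. 1384.615ms @ 3/2 + 461.538ms (1/2)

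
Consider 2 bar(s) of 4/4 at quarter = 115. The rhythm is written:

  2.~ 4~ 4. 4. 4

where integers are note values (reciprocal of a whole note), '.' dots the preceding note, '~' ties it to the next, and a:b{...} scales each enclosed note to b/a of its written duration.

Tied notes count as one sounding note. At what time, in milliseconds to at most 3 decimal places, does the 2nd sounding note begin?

1. 0.0ms @ 0 + 2869.565ms (11/2)
2. 2869.565ms @ 11/2 + 782.609ms (3/2)
3. 3652.174ms @ 7 + 521.739ms (1)

note 2 onset = 11/2b = 2869.565ms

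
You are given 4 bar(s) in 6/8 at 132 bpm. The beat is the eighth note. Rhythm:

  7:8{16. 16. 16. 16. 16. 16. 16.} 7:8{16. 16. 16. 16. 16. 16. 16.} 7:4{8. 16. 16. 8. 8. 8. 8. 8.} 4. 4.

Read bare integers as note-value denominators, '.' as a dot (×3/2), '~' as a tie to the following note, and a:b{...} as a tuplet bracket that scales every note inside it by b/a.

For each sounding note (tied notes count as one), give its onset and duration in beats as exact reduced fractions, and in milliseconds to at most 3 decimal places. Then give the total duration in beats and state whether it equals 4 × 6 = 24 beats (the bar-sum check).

1) 0.0ms=0b +389.61ms=6/7b
2) 389.61ms=6/7b +389.61ms=6/7b
3) 779.221ms=12/7b +389.61ms=6/7b
4) 1168.831ms=18/7b +389.61ms=6/7b
5) 1558.442ms=24/7b +389.61ms=6/7b
6) 1948.052ms=30/7b +389.61ms=6/7b
7) 2337.662ms=36/7b +389.61ms=6/7b
8) 2727.273ms=6b +389.61ms=6/7b
9) 3116.883ms=48/7b +389.61ms=6/7b
10) 3506.494ms=54/7b +389.61ms=6/7b
11) 3896.104ms=60/7b +389.61ms=6/7b
12) 4285.714ms=66/7b +389.61ms=6/7b
13) 4675.325ms=72/7b +389.61ms=6/7b
14) 5064.935ms=78/7b +389.61ms=6/7b
15) 5454.545ms=12b +389.61ms=6/7b
16) 5844.156ms=90/7b +194.805ms=3/7b
17) 6038.961ms=93/7b +194.805ms=3/7b
18) 6233.766ms=96/7b +389.61ms=6/7b
19) 6623.377ms=102/7b +389.61ms=6/7b
20) 7012.987ms=108/7b +389.61ms=6/7b
21) 7402.597ms=114/7b +389.61ms=6/7b
22) 7792.208ms=120/7b +389.61ms=6/7b
23) 8181.818ms=18b +1363.636ms=3b
24) 9545.455ms=21b +1363.636ms=3b
Σ=24b of 24 (132bpm 6/8) — PASS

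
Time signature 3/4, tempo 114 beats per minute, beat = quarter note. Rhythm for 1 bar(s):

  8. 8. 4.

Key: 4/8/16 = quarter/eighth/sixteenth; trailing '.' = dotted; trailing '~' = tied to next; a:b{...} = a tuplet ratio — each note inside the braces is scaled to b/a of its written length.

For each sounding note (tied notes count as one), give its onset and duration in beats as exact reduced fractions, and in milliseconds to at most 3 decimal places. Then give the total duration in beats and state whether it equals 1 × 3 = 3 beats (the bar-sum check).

1) 0.0ms=0b +394.737ms=3/4b
2) 394.737ms=3/4b +394.737ms=3/4b
3) 789.474ms=3/2b +789.474ms=3/2b
Σ=3b of 3 (114bpm 3/4) — PASS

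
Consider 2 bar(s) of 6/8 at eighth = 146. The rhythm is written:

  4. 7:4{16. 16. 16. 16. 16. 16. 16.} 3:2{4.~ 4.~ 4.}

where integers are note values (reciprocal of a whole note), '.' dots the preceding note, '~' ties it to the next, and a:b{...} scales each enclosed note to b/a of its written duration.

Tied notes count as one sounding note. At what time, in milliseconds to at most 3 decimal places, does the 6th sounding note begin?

1. 0.0ms @ 0 + 1232.877ms (3)
2. 1232.877ms @ 3 + 176.125ms (3/7)
3. 1409.002ms @ 24/7 + 176.125ms (3/7)
4. 1585.127ms @ 27/7 + 176.125ms (3/7)
5. 1761.252ms @ 30/7 + 176.125ms (3/7)
6. 1937.378ms @ 33/7 + 176.125ms (3/7)
7. 2113.503ms @ 36/7 + 176.125ms (3/7)
8. 2289.628ms @ 39/7 + 176.125ms (3/7)
9. 2465.753ms @ 6 + 2465.753ms (6)

note 6 onset = 33/7b = 1937.378ms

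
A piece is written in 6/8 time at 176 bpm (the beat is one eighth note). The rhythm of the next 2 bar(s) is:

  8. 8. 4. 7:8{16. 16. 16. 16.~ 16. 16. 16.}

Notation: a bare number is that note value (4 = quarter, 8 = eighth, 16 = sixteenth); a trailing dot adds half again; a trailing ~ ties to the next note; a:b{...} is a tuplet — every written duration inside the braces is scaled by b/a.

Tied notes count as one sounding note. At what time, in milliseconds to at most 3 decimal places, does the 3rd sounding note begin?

1. 0.0ms @ 0 + 511.364ms (3/2)
2. 511.364ms @ 3/2 + 511.364ms (3/2)
3. 1022.727ms @ 3 + 1022.727ms (3)
4. 2045.455ms @ 6 + 292.208ms (6/7)
5. 2337.662ms @ 48/7 + 292.208ms (6/7)
6. 2629.87ms @ 54/7 + 292.208ms (6/7)
7. 2922.078ms @ 60/7 + 584.416ms (12/7)
8. 3506.494ms @ 72/7 + 292.208ms (6/7)
9. 3798.701ms @ 78/7 + 292.208ms (6/7)

note 3 onset = 3b = 1022.727ms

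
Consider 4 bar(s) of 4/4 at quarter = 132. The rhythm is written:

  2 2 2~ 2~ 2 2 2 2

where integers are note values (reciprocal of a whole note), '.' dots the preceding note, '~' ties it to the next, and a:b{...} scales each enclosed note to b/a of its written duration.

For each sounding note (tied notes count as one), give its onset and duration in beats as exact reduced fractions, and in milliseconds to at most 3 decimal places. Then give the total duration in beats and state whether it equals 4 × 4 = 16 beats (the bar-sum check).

1) 0.0ms=0b +909.091ms=2b
2) 909.091ms=2b +909.091ms=2b
3) 1818.182ms=4b +2727.273ms=6b
4) 4545.455ms=10b +909.091ms=2b
5) 5454.545ms=12b +909.091ms=2b
6) 6363.636ms=14b +909.091ms=2b
Σ=16b of 16 (132bpm 4/4) — PASS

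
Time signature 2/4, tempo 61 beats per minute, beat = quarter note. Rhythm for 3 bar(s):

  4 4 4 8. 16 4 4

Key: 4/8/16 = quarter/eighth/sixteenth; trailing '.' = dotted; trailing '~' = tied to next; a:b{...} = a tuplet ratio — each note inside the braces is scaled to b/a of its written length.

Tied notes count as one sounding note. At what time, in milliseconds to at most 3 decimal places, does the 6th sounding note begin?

1. 0.0ms @ 0 + 983.607ms (1)
2. 983.607ms @ 1 + 983.607ms (1)
3. 1967.213ms @ 2 + 983.607ms (1)
4. 2950.82ms @ 3 + 737.705ms (3/4)
5. 3688.525ms @ 15/4 + 245.902ms (1/4)
6. 3934.426ms @ 4 + 983.607ms (1)
7. 4918.033ms @ 5 + 983.607ms (1)

note 6 onset = 4b = 3934.426ms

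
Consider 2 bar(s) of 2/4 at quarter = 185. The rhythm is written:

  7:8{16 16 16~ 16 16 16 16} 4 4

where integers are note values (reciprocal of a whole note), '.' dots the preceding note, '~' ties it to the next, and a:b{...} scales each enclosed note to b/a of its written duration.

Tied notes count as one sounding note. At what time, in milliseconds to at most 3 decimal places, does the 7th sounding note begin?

note 7 onset = 2b = 648.649ms

1. 0.0ms @ 0 + 92.664ms (2/7)
2. 92.664ms @ 2/7 + 92.664ms (2/7)
3. 185.328ms @ 4/7 + 185.328ms (4/7)
4. 370.656ms @ 8/7 + 92.664ms (2/7)
5. 463.32ms @ 10/7 + 92.664ms (2/7)
6. 555.985ms @ 12/7 + 92.664ms (2/7)
7. 648.649ms @ 2 + 324.324ms (1)
8. 972.973ms @ 3 + 324.324ms (1)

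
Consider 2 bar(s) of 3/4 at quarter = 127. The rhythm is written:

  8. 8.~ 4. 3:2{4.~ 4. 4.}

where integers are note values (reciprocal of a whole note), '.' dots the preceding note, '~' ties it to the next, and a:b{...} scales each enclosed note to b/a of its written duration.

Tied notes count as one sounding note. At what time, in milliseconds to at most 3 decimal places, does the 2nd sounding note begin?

1. 0.0ms @ 0 + 354.331ms (3/4)
2. 354.331ms @ 3/4 + 1062.992ms (9/4)
3. 1417.323ms @ 3 + 944.882ms (2)
4. 2362.205ms @ 5 + 472.441ms (1)

note 2 onset = 3/4b = 354.331ms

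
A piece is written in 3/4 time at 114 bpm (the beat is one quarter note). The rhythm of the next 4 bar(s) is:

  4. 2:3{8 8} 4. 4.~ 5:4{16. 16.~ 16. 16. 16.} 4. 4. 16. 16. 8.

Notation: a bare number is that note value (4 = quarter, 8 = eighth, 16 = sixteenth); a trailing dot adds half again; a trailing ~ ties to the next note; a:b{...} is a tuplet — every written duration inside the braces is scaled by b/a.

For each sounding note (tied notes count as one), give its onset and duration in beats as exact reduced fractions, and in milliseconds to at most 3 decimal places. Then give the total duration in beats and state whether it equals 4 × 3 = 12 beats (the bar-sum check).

1) 0.0ms=0b +789.474ms=3/2b
2) 789.474ms=3/2b +394.737ms=3/4b
3) 1184.211ms=9/4b +394.737ms=3/4b
4) 1578.947ms=3b +789.474ms=3/2b
5) 2368.421ms=9/2b +947.368ms=9/5b
6) 3315.789ms=63/10b +315.789ms=3/5b
7) 3631.579ms=69/10b +157.895ms=3/10b
8) 3789.474ms=36/5b +157.895ms=3/10b
9) 3947.368ms=15/2b +789.474ms=3/2b
10) 4736.842ms=9b +789.474ms=3/2b
11) 5526.316ms=21/2b +197.368ms=3/8b
12) 5723.684ms=87/8b +197.368ms=3/8b
13) 5921.053ms=45/4b +394.737ms=3/4b
Σ=12b of 12 (114bpm 3/4) — PASS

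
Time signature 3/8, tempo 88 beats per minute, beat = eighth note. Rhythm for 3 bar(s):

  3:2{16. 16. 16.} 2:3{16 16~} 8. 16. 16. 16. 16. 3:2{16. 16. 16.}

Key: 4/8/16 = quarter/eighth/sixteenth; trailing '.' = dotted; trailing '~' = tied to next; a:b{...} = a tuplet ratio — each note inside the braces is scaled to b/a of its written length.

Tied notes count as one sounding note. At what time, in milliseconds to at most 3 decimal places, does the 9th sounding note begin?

note 9 onset = 27/4b = 4602.273ms

1. 0.0ms @ 0 + 340.909ms (1/2)
2. 340.909ms @ 1/2 + 340.909ms (1/2)
3. 681.818ms @ 1 + 340.909ms (1/2)
4. 1022.727ms @ 3/2 + 511.364ms (3/4)
5. 1534.091ms @ 9/4 + 1534.091ms (9/4)
6. 3068.182ms @ 9/2 + 511.364ms (3/4)
7. 3579.545ms @ 21/4 + 511.364ms (3/4)
8. 4090.909ms @ 6 + 511.364ms (3/4)
9. 4602.273ms @ 27/4 + 511.364ms (3/4)
10. 5113.636ms @ 15/2 + 340.909ms (1/2)
11. 5454.545ms @ 8 + 340.909ms (1/2)
12. 5795.455ms @ 17/2 + 340.909ms (1/2)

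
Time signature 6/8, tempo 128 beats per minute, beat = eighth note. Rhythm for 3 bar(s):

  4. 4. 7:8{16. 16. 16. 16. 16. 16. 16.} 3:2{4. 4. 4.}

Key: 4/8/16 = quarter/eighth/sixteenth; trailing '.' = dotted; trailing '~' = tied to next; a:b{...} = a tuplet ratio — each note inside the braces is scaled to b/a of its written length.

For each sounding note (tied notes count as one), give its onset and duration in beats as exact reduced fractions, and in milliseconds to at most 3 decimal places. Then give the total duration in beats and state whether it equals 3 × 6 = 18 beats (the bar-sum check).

1) 0.0ms=0b +1406.25ms=3b
2) 1406.25ms=3b +1406.25ms=3b
3) 2812.5ms=6b +401.786ms=6/7b
4) 3214.286ms=48/7b +401.786ms=6/7b
5) 3616.071ms=54/7b +401.786ms=6/7b
6) 4017.857ms=60/7b +401.786ms=6/7b
7) 4419.643ms=66/7b +401.786ms=6/7b
8) 4821.429ms=72/7b +401.786ms=6/7b
9) 5223.214ms=78/7b +401.786ms=6/7b
10) 5625.0ms=12b +937.5ms=2b
11) 6562.5ms=14b +937.5ms=2b
12) 7500.0ms=16b +937.5ms=2b
Σ=18b of 18 (128bpm 6/8) — PASS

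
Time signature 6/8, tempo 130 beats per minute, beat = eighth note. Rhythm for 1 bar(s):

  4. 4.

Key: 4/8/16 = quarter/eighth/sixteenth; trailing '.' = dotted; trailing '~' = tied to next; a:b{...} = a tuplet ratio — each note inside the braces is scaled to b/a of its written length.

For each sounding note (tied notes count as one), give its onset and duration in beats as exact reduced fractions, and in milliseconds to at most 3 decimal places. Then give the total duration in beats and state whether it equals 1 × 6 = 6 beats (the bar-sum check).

1) 0.0ms=0b +1384.615ms=3b
2) 1384.615ms=3b +1384.615ms=3b
Σ=6b of 6 (130bpm 6/8) — PASS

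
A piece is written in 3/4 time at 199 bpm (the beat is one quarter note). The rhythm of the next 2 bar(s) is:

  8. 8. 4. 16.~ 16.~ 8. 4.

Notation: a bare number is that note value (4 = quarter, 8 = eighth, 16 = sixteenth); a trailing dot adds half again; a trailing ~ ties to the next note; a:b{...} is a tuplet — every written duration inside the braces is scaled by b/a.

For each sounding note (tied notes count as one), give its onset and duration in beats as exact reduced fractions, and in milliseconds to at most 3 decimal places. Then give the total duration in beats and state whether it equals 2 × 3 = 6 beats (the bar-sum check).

1) 0.0ms=0b +226.131ms=3/4b
2) 226.131ms=3/4b +226.131ms=3/4b
3) 452.261ms=3/2b +452.261ms=3/2b
4) 904.523ms=3b +452.261ms=3/2b
5) 1356.784ms=9/2b +452.261ms=3/2b
Σ=6b of 6 (199bpm 3/4) — PASS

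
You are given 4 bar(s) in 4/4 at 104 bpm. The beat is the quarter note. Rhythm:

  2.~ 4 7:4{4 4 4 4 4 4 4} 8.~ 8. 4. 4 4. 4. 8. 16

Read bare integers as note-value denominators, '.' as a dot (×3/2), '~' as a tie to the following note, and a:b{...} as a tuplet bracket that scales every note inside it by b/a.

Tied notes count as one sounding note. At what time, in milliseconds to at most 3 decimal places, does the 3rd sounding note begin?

1. 0.0ms @ 0 + 2307.692ms (4)
2. 2307.692ms @ 4 + 329.67ms (4/7)
3. 2637.363ms @ 32/7 + 329.67ms (4/7)
4. 2967.033ms @ 36/7 + 329.67ms (4/7)
5. 3296.703ms @ 40/7 + 329.67ms (4/7)
6. 3626.374ms @ 44/7 + 329.67ms (4/7)
7. 3956.044ms @ 48/7 + 329.67ms (4/7)
8. 4285.714ms @ 52/7 + 329.67ms (4/7)
9. 4615.385ms @ 8 + 865.385ms (3/2)
10. 5480.769ms @ 19/2 + 865.385ms (3/2)
11. 6346.154ms @ 11 + 576.923ms (1)
12. 6923.077ms @ 12 + 865.385ms (3/2)
13. 7788.462ms @ 27/2 + 865.385ms (3/2)
14. 8653.846ms @ 15 + 432.692ms (3/4)
15. 9086.538ms @ 63/4 + 144.231ms (1/4)

note 3 onset = 32/7b = 2637.363ms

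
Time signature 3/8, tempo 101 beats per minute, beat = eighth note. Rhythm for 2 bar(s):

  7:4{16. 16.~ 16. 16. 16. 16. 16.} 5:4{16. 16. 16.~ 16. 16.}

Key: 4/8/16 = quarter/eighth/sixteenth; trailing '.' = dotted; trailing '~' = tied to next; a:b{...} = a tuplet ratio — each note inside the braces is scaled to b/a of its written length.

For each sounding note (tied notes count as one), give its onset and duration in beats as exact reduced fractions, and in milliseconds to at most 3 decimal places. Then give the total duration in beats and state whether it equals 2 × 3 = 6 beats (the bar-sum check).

1) 0.0ms=0b +254.597ms=3/7b
2) 254.597ms=3/7b +509.194ms=6/7b
3) 763.791ms=9/7b +254.597ms=3/7b
4) 1018.388ms=12/7b +254.597ms=3/7b
5) 1272.984ms=15/7b +254.597ms=3/7b
6) 1527.581ms=18/7b +254.597ms=3/7b
7) 1782.178ms=3b +356.436ms=3/5b
8) 2138.614ms=18/5b +356.436ms=3/5b
9) 2495.05ms=21/5b +712.871ms=6/5b
10) 3207.921ms=27/5b +356.436ms=3/5b
Σ=6b of 6 (101bpm 3/8) — PASS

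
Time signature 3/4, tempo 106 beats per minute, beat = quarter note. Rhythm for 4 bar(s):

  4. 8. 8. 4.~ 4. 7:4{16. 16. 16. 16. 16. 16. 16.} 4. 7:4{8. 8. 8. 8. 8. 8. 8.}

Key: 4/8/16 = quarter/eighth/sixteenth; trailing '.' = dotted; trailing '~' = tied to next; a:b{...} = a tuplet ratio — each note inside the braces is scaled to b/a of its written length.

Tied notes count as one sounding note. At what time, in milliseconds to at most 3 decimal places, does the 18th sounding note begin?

note 18 onset = 78/7b = 6307.278ms

1. 0.0ms @ 0 + 849.057ms (3/2)
2. 849.057ms @ 3/2 + 424.528ms (3/4)
3. 1273.585ms @ 9/4 + 424.528ms (3/4)
4. 1698.113ms @ 3 + 1698.113ms (3)
5. 3396.226ms @ 6 + 121.294ms (3/14)
6. 3517.52ms @ 87/14 + 121.294ms (3/14)
7. 3638.814ms @ 45/7 + 121.294ms (3/14)
8. 3760.108ms @ 93/14 + 121.294ms (3/14)
9. 3881.402ms @ 48/7 + 121.294ms (3/14)
10. 4002.695ms @ 99/14 + 121.294ms (3/14)
11. 4123.989ms @ 51/7 + 121.294ms (3/14)
12. 4245.283ms @ 15/2 + 849.057ms (3/2)
13. 5094.34ms @ 9 + 242.588ms (3/7)
14. 5336.927ms @ 66/7 + 242.588ms (3/7)
15. 5579.515ms @ 69/7 + 242.588ms (3/7)
16. 5822.102ms @ 72/7 + 242.588ms (3/7)
17. 6064.69ms @ 75/7 + 242.588ms (3/7)
18. 6307.278ms @ 78/7 + 242.588ms (3/7)
19. 6549.865ms @ 81/7 + 242.588ms (3/7)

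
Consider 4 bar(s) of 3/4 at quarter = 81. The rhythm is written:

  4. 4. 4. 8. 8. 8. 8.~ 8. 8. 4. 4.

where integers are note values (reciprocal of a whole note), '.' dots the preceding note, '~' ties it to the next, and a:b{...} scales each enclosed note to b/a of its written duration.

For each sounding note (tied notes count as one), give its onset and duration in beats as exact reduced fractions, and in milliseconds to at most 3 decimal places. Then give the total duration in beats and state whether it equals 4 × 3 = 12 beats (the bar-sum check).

1) 0.0ms=0b +1111.111ms=3/2b
2) 1111.111ms=3/2b +1111.111ms=3/2b
3) 2222.222ms=3b +1111.111ms=3/2b
4) 3333.333ms=9/2b +555.556ms=3/4b
5) 3888.889ms=21/4b +555.556ms=3/4b
6) 4444.444ms=6b +555.556ms=3/4b
7) 5000.0ms=27/4b +1111.111ms=3/2b
8) 6111.111ms=33/4b +555.556ms=3/4b
9) 6666.667ms=9b +1111.111ms=3/2b
10) 7777.778ms=21/2b +1111.111ms=3/2b
Σ=12b of 12 (81bpm 3/4) — PASS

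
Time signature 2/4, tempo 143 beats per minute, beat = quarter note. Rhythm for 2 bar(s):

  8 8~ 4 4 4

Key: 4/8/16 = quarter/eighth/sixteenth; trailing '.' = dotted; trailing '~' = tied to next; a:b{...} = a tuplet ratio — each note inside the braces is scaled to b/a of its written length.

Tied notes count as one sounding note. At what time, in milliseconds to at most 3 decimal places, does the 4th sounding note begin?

1. 0.0ms @ 0 + 209.79ms (1/2)
2. 209.79ms @ 1/2 + 629.371ms (3/2)
3. 839.161ms @ 2 + 419.58ms (1)
4. 1258.741ms @ 3 + 419.58ms (1)

note 4 onset = 3b = 1258.741ms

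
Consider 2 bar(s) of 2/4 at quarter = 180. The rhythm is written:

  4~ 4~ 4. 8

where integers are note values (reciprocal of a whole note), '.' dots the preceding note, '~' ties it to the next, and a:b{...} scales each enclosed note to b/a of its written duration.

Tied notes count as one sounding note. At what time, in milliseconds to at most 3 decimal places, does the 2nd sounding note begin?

note 2 onset = 7/2b = 1166.667ms

1. 0.0ms @ 0 + 1166.667ms (7/2)
2. 1166.667ms @ 7/2 + 166.667ms (1/2)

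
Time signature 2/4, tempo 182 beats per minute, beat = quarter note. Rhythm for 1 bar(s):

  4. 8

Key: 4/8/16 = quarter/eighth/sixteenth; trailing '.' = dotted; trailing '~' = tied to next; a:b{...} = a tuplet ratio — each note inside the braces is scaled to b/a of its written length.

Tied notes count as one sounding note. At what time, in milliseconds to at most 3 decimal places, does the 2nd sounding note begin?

note 2 onset = 3/2b = 494.505ms

1. 0.0ms @ 0 + 494.505ms (3/2)
2. 494.505ms @ 3/2 + 164.835ms (1/2)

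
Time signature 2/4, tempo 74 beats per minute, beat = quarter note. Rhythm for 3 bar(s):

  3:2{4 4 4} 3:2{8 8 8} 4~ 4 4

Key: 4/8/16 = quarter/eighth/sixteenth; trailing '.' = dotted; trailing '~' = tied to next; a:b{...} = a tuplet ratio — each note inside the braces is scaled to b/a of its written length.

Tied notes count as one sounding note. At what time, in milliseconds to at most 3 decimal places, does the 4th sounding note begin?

1. 0.0ms @ 0 + 540.541ms (2/3)
2. 540.541ms @ 2/3 + 540.541ms (2/3)
3. 1081.081ms @ 4/3 + 540.541ms (2/3)
4. 1621.622ms @ 2 + 270.27ms (1/3)
5. 1891.892ms @ 7/3 + 270.27ms (1/3)
6. 2162.162ms @ 8/3 + 270.27ms (1/3)
7. 2432.432ms @ 3 + 1621.622ms (2)
8. 4054.054ms @ 5 + 810.811ms (1)

note 4 onset = 2b = 1621.622ms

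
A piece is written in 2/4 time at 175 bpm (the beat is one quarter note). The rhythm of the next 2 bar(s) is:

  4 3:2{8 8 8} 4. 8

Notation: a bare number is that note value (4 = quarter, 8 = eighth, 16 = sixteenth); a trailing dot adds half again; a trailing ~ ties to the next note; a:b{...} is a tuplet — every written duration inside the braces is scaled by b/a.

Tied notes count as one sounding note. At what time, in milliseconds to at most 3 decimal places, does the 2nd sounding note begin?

note 2 onset = 1b = 342.857ms

1. 0.0ms @ 0 + 342.857ms (1)
2. 342.857ms @ 1 + 114.286ms (1/3)
3. 457.143ms @ 4/3 + 114.286ms (1/3)
4. 571.429ms @ 5/3 + 114.286ms (1/3)
5. 685.714ms @ 2 + 514.286ms (3/2)
6. 1200.0ms @ 7/2 + 171.429ms (1/2)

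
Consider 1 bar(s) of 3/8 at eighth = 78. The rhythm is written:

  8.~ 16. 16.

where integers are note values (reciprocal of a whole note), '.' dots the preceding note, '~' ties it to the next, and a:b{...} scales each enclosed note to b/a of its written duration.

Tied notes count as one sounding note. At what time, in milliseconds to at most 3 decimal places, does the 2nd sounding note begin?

note 2 onset = 9/4b = 1730.769ms

1. 0.0ms @ 0 + 1730.769ms (9/4)
2. 1730.769ms @ 9/4 + 576.923ms (3/4)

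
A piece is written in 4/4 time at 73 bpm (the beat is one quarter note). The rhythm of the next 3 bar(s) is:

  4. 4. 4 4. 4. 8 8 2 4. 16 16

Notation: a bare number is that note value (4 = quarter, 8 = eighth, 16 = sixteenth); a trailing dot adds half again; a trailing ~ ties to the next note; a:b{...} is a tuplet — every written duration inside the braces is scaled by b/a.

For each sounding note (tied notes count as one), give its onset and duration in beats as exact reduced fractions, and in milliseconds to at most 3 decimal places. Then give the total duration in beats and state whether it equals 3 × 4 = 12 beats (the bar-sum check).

1) 0.0ms=0b +1232.877ms=3/2b
2) 1232.877ms=3/2b +1232.877ms=3/2b
3) 2465.753ms=3b +821.918ms=1b
4) 3287.671ms=4b +1232.877ms=3/2b
5) 4520.548ms=11/2b +1232.877ms=3/2b
6) 5753.425ms=7b +410.959ms=1/2b
7) 6164.384ms=15/2b +410.959ms=1/2b
8) 6575.342ms=8b +1643.836ms=2b
9) 8219.178ms=10b +1232.877ms=3/2b
10) 9452.055ms=23/2b +205.479ms=1/4b
11) 9657.534ms=47/4b +205.479ms=1/4b
Σ=12b of 12 (73bpm 4/4) — PASS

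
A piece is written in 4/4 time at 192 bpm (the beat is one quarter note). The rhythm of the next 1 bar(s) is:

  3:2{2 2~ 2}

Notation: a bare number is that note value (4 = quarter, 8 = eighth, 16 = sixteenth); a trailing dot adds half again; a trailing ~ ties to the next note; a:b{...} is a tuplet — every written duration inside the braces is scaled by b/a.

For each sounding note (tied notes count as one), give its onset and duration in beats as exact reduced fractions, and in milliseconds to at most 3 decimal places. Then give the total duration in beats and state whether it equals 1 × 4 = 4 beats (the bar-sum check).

1) 0.0ms=0b +416.667ms=4/3b
2) 416.667ms=4/3b +833.333ms=8/3b
Σ=4b of 4 (192bpm 4/4) — PASS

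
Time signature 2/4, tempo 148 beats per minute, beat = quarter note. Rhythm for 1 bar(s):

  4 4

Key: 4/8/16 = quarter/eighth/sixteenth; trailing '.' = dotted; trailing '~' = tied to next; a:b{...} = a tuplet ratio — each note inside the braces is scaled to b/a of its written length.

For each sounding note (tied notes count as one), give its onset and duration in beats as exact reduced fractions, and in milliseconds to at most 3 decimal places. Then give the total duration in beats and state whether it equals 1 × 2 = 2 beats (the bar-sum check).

1) 0.0ms=0b +405.405ms=1b
2) 405.405ms=1b +405.405ms=1b
Σ=2b of 2 (148bpm 2/4) — PASS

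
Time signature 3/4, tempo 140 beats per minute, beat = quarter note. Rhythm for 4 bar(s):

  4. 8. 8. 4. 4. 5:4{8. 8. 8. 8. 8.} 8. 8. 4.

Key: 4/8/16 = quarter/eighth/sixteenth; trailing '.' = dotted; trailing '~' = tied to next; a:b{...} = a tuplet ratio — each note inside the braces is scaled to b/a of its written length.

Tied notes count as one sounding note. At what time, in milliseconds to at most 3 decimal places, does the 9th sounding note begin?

note 9 onset = 39/5b = 3342.857ms

1. 0.0ms @ 0 + 642.857ms (3/2)
2. 642.857ms @ 3/2 + 321.429ms (3/4)
3. 964.286ms @ 9/4 + 321.429ms (3/4)
4. 1285.714ms @ 3 + 642.857ms (3/2)
5. 1928.571ms @ 9/2 + 642.857ms (3/2)
6. 2571.429ms @ 6 + 257.143ms (3/5)
7. 2828.571ms @ 33/5 + 257.143ms (3/5)
8. 3085.714ms @ 36/5 + 257.143ms (3/5)
9. 3342.857ms @ 39/5 + 257.143ms (3/5)
10. 3600.0ms @ 42/5 + 257.143ms (3/5)
11. 3857.143ms @ 9 + 321.429ms (3/4)
12. 4178.571ms @ 39/4 + 321.429ms (3/4)
13. 4500.0ms @ 21/2 + 642.857ms (3/2)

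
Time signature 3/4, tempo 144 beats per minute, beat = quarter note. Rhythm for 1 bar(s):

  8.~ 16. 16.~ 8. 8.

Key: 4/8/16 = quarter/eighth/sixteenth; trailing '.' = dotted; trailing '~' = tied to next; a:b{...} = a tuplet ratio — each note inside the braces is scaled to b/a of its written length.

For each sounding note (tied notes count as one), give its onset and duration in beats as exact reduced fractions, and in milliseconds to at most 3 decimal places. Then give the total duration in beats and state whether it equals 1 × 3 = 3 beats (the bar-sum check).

1) 0.0ms=0b +468.75ms=9/8b
2) 468.75ms=9/8b +468.75ms=9/8b
3) 937.5ms=9/4b +312.5ms=3/4b
Σ=3b of 3 (144bpm 3/4) — PASS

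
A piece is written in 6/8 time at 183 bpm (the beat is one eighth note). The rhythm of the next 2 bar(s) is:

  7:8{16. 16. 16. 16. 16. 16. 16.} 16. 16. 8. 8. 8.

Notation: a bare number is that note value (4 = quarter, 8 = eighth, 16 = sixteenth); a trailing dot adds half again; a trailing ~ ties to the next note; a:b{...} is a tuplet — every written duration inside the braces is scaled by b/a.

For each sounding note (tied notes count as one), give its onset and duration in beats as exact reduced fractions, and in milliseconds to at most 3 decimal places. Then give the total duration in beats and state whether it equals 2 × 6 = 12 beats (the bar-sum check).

1) 0.0ms=0b +281.03ms=6/7b
2) 281.03ms=6/7b +281.03ms=6/7b
3) 562.061ms=12/7b +281.03ms=6/7b
4) 843.091ms=18/7b +281.03ms=6/7b
5) 1124.122ms=24/7b +281.03ms=6/7b
6) 1405.152ms=30/7b +281.03ms=6/7b
7) 1686.183ms=36/7b +281.03ms=6/7b
8) 1967.213ms=6b +245.902ms=3/4b
9) 2213.115ms=27/4b +245.902ms=3/4b
10) 2459.016ms=15/2b +491.803ms=3/2b
11) 2950.82ms=9b +491.803ms=3/2b
12) 3442.623ms=21/2b +491.803ms=3/2b
Σ=12b of 12 (183bpm 6/8) — PASS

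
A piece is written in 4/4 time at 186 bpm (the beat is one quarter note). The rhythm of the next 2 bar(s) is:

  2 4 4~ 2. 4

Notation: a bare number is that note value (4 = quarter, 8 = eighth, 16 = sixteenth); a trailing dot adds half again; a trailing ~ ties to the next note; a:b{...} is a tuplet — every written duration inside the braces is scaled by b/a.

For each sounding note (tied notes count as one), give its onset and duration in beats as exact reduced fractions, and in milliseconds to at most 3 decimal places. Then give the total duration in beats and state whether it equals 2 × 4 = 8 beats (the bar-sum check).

1) 0.0ms=0b +645.161ms=2b
2) 645.161ms=2b +322.581ms=1b
3) 967.742ms=3b +1290.323ms=4b
4) 2258.065ms=7b +322.581ms=1b
Σ=8b of 8 (186bpm 4/4) — PASS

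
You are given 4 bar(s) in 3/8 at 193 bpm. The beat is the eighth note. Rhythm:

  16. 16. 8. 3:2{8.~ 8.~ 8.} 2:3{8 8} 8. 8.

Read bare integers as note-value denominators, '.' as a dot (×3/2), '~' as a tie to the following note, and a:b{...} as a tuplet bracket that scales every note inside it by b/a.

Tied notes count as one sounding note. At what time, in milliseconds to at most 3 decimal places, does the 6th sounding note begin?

1. 0.0ms @ 0 + 233.161ms (3/4)
2. 233.161ms @ 3/4 + 233.161ms (3/4)
3. 466.321ms @ 3/2 + 466.321ms (3/2)
4. 932.642ms @ 3 + 932.642ms (3)
5. 1865.285ms @ 6 + 466.321ms (3/2)
6. 2331.606ms @ 15/2 + 466.321ms (3/2)
7. 2797.927ms @ 9 + 466.321ms (3/2)
8. 3264.249ms @ 21/2 + 466.321ms (3/2)

note 6 onset = 15/2b = 2331.606ms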